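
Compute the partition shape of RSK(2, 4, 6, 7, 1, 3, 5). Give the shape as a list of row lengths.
[4, 3]

Row-insert each entry into an empty tableau.

After inserting 2: P = [[2]].
After inserting 4: P = [[2, 4]].
After inserting 6: P = [[2, 4, 6]].
After inserting 7: P = [[2, 4, 6, 7]].
After inserting 1: P = [[1, 4, 6, 7], [2]].
After inserting 3: P = [[1, 3, 6, 7], [2, 4]].
After inserting 5: P = [[1, 3, 5, 7], [2, 4, 6]].

The final insertion tableau P = [[1, 3, 5, 7], [2, 4, 6]] has shape [4, 3].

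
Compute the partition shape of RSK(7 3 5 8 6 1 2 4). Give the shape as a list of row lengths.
Row-insert each entry into an empty tableau.

After inserting 7: P = [[7]].
After inserting 3: P = [[3], [7]].
After inserting 5: P = [[3, 5], [7]].
After inserting 8: P = [[3, 5, 8], [7]].
After inserting 6: P = [[3, 5, 6], [7, 8]].
After inserting 1: P = [[1, 5, 6], [3, 8], [7]].
After inserting 2: P = [[1, 2, 6], [3, 5], [7, 8]].
After inserting 4: P = [[1, 2, 4], [3, 5, 6], [7, 8]].

The final insertion tableau P = [[1, 2, 4], [3, 5, 6], [7, 8]] has shape [3, 3, 2].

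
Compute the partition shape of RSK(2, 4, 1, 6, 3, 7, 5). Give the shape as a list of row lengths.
Row-insert each entry into an empty tableau.

After inserting 2: P = [[2]].
After inserting 4: P = [[2, 4]].
After inserting 1: P = [[1, 4], [2]].
After inserting 6: P = [[1, 4, 6], [2]].
After inserting 3: P = [[1, 3, 6], [2, 4]].
After inserting 7: P = [[1, 3, 6, 7], [2, 4]].
After inserting 5: P = [[1, 3, 5, 7], [2, 4, 6]].

The final insertion tableau P = [[1, 3, 5, 7], [2, 4, 6]] has shape [4, 3].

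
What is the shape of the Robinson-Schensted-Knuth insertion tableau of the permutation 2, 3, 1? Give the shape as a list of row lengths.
[2, 1]

Row-insert each entry into an empty tableau.

After inserting 2: P = [[2]].
After inserting 3: P = [[2, 3]].
After inserting 1: P = [[1, 3], [2]].

The final insertion tableau P = [[1, 3], [2]] has shape [2, 1].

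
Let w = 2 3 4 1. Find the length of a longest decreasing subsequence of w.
2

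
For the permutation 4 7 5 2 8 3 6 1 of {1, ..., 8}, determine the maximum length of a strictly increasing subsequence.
3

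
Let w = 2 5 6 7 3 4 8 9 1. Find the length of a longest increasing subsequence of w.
6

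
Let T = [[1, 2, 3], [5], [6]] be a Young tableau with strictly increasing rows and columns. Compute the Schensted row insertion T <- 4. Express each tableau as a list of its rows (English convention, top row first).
[[1, 2, 3, 4], [5], [6]]

4 is larger than every entry of row 1, so it is appended to row 1. The new tableau is [[1, 2, 3, 4], [5], [6]].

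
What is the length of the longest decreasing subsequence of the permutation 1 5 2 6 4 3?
3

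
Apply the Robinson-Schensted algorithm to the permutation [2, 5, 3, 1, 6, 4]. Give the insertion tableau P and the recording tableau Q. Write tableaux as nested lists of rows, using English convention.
P = [[1, 3, 4], [2, 6], [5]], Q = [[1, 2, 5], [3, 6], [4]]

Insert each entry of the permutation into P by Schensted row insertion, recording in Q the position of each new cell.

Insert 2: appended to row 1. P = [[2]].
Insert 5: appended to row 1. P = [[2, 5]].
Insert 3: 3 bumps 5 from row 1; 5 starts row 2. P = [[2, 3], [5]].
Insert 1: 1 bumps 2 from row 1; 2 bumps 5 from row 2; 5 starts row 3. P = [[1, 3], [2], [5]].
Insert 6: appended to row 1. P = [[1, 3, 6], [2], [5]].
Insert 4: 4 bumps 6 from row 1; 6 appends to row 2. P = [[1, 3, 4], [2, 6], [5]].

So P = [[1, 3, 4], [2, 6], [5]], Q = [[1, 2, 5], [3, 6], [4]].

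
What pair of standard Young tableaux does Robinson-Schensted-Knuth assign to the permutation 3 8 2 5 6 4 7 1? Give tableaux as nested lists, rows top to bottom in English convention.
Insert each entry of the permutation into P by Schensted row insertion, recording in Q the position of each new cell.

Insert 3: appended to row 1. P = [[3]].
Insert 8: appended to row 1. P = [[3, 8]].
Insert 2: 2 bumps 3 from row 1; 3 starts row 2. P = [[2, 8], [3]].
Insert 5: 5 bumps 8 from row 1; 8 appends to row 2. P = [[2, 5], [3, 8]].
Insert 6: appended to row 1. P = [[2, 5, 6], [3, 8]].
Insert 4: 4 bumps 5 from row 1; 5 bumps 8 from row 2; 8 starts row 3. P = [[2, 4, 6], [3, 5], [8]].
Insert 7: appended to row 1. P = [[2, 4, 6, 7], [3, 5], [8]].
Insert 1: 1 bumps 2 from row 1; 2 bumps 3 from row 2; 3 bumps 8 from row 3; 8 starts row 4. P = [[1, 4, 6, 7], [2, 5], [3], [8]].

So P = [[1, 4, 6, 7], [2, 5], [3], [8]], Q = [[1, 2, 5, 7], [3, 4], [6], [8]].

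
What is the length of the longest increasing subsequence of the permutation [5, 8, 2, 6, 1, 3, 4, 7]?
4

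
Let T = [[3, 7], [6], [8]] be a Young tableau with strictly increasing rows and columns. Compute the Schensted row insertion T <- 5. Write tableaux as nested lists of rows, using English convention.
[[3, 5], [6, 7], [8]]

In row 1, 5 replaces 7 (the leftmost entry greater than 5); 7 is bumped to row 2. 7 is appended to row 2. The new tableau is [[3, 5], [6, 7], [8]].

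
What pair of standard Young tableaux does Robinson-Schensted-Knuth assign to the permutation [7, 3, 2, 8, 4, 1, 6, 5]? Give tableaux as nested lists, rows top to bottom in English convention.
Insert each entry of the permutation into P by Schensted row insertion, recording in Q the position of each new cell.

After inserting 7: P = [[7]].
After inserting 3: P = [[3], [7]].
After inserting 2: P = [[2], [3], [7]].
After inserting 8: P = [[2, 8], [3], [7]].
After inserting 4: P = [[2, 4], [3, 8], [7]].
After inserting 1: P = [[1, 4], [2, 8], [3], [7]].
After inserting 6: P = [[1, 4, 6], [2, 8], [3], [7]].
After inserting 5: P = [[1, 4, 5], [2, 6], [3, 8], [7]].

So P = [[1, 4, 5], [2, 6], [3, 8], [7]], Q = [[1, 4, 7], [2, 5], [3, 8], [6]].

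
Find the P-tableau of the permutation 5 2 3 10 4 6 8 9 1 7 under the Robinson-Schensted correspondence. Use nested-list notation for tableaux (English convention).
Insert 5: appended to row 1. P = [[5]].
Insert 2: 2 bumps 5 from row 1; 5 starts row 2. P = [[2], [5]].
Insert 3: appended to row 1. P = [[2, 3], [5]].
Insert 10: appended to row 1. P = [[2, 3, 10], [5]].
Insert 4: 4 bumps 10 from row 1; 10 appends to row 2. P = [[2, 3, 4], [5, 10]].
Insert 6: appended to row 1. P = [[2, 3, 4, 6], [5, 10]].
Insert 8: appended to row 1. P = [[2, 3, 4, 6, 8], [5, 10]].
Insert 9: appended to row 1. P = [[2, 3, 4, 6, 8, 9], [5, 10]].
Insert 1: 1 bumps 2 from row 1; 2 bumps 5 from row 2; 5 starts row 3. P = [[1, 3, 4, 6, 8, 9], [2, 10], [5]].
Insert 7: 7 bumps 8 from row 1; 8 bumps 10 from row 2; 10 appends to row 3. P = [[1, 3, 4, 6, 7, 9], [2, 8], [5, 10]].

So P = [[1, 3, 4, 6, 7, 9], [2, 8], [5, 10]].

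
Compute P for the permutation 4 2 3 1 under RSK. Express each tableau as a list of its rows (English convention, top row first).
Insert 4: appended to row 1. P = [[4]].
Insert 2: 2 bumps 4 from row 1; 4 starts row 2. P = [[2], [4]].
Insert 3: appended to row 1. P = [[2, 3], [4]].
Insert 1: 1 bumps 2 from row 1; 2 bumps 4 from row 2; 4 starts row 3. P = [[1, 3], [2], [4]].

So P = [[1, 3], [2], [4]].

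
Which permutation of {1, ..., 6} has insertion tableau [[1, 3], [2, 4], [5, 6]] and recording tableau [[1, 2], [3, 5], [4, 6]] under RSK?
Reverse the RSK construction: for i from n down to 1, find the cell of Q containing i, remove the entry at that cell from P, and reverse-bump it up through P; the value ejected from row 1 is w(i).

Step i=6: Q has 6 at row 3, column 2; remove 6 from row 3 of P and reverse-bump: 6 enters row 2 and ejects 4; 4 enters row 1 and ejects 3. So w(6) = 3. P is now [[1, 4], [2, 6], [5]].
Step i=5: Q has 5 at row 2, column 2; remove 6 from row 2 of P and reverse-bump: 6 enters row 1 and ejects 4. So w(5) = 4. P is now [[1, 6], [2], [5]].
Step i=4: Q has 4 at row 3, column 1; remove 5 from row 3 of P and reverse-bump: 5 enters row 2 and ejects 2; 2 enters row 1 and ejects 1. So w(4) = 1. P is now [[2, 6], [5]].
Step i=3: Q has 3 at row 2, column 1; remove 5 from row 2 of P and reverse-bump: 5 enters row 1 and ejects 2. So w(3) = 2. P is now [[5, 6]].
Step i=2: Q has 2 at row 1, column 2; remove that cell from P, ejecting 6. So w(2) = 6. P is now [[5]].
Step i=1: Q has 1 at row 1, column 1; remove that cell from P, ejecting 5. So w(1) = 5. P is now [].

So w = 5 6 2 1 4 3.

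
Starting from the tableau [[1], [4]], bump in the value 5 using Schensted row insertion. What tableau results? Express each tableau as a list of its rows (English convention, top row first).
[[1, 5], [4]]

5 is larger than every entry of row 1, so it is appended to row 1. The new tableau is [[1, 5], [4]].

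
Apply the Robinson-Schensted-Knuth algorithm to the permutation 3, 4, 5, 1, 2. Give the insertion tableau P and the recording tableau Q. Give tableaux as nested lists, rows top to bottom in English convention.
Insert each entry of the permutation into P by Schensted row insertion, recording in Q the position of each new cell.

Insert 3: appended to row 1. P = [[3]].
Insert 4: appended to row 1. P = [[3, 4]].
Insert 5: appended to row 1. P = [[3, 4, 5]].
Insert 1: 1 bumps 3 from row 1; 3 starts row 2. P = [[1, 4, 5], [3]].
Insert 2: 2 bumps 4 from row 1; 4 appends to row 2. P = [[1, 2, 5], [3, 4]].

So P = [[1, 2, 5], [3, 4]], Q = [[1, 2, 3], [4, 5]].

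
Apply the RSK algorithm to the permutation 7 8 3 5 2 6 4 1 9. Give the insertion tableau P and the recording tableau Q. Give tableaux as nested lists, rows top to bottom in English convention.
P = [[1, 4, 6, 9], [2, 5], [3, 8], [7]], Q = [[1, 2, 6, 9], [3, 4], [5, 7], [8]]

Insert each entry of the permutation into P by Schensted row insertion, recording in Q the position of each new cell.

Insert 7: appended to row 1. P = [[7]].
Insert 8: appended to row 1. P = [[7, 8]].
Insert 3: 3 bumps 7 from row 1; 7 starts row 2. P = [[3, 8], [7]].
Insert 5: 5 bumps 8 from row 1; 8 appends to row 2. P = [[3, 5], [7, 8]].
Insert 2: 2 bumps 3 from row 1; 3 bumps 7 from row 2; 7 starts row 3. P = [[2, 5], [3, 8], [7]].
Insert 6: appended to row 1. P = [[2, 5, 6], [3, 8], [7]].
Insert 4: 4 bumps 5 from row 1; 5 bumps 8 from row 2; 8 appends to row 3. P = [[2, 4, 6], [3, 5], [7, 8]].
Insert 1: 1 bumps 2 from row 1; 2 bumps 3 from row 2; 3 bumps 7 from row 3; 7 starts row 4. P = [[1, 4, 6], [2, 5], [3, 8], [7]].
Insert 9: appended to row 1. P = [[1, 4, 6, 9], [2, 5], [3, 8], [7]].

So P = [[1, 4, 6, 9], [2, 5], [3, 8], [7]], Q = [[1, 2, 6, 9], [3, 4], [5, 7], [8]].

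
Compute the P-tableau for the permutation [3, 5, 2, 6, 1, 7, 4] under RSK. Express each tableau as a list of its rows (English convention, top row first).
Insert 3: appended to row 1. P = [[3]].
Insert 5: appended to row 1. P = [[3, 5]].
Insert 2: 2 bumps 3 from row 1; 3 starts row 2. P = [[2, 5], [3]].
Insert 6: appended to row 1. P = [[2, 5, 6], [3]].
Insert 1: 1 bumps 2 from row 1; 2 bumps 3 from row 2; 3 starts row 3. P = [[1, 5, 6], [2], [3]].
Insert 7: appended to row 1. P = [[1, 5, 6, 7], [2], [3]].
Insert 4: 4 bumps 5 from row 1; 5 appends to row 2. P = [[1, 4, 6, 7], [2, 5], [3]].

So P = [[1, 4, 6, 7], [2, 5], [3]].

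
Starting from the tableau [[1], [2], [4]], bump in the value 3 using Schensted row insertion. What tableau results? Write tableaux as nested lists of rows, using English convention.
3 is larger than every entry of row 1, so it is appended to row 1. The new tableau is [[1, 3], [2], [4]].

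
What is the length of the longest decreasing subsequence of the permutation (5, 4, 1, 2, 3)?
3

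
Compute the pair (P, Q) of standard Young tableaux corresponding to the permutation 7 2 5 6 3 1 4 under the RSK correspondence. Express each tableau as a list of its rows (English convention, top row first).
Insert each entry of the permutation into P by Schensted row insertion, recording in Q the position of each new cell.

Insert 7: appended to row 1. P = [[7]].
Insert 2: 2 bumps 7 from row 1; 7 starts row 2. P = [[2], [7]].
Insert 5: appended to row 1. P = [[2, 5], [7]].
Insert 6: appended to row 1. P = [[2, 5, 6], [7]].
Insert 3: 3 bumps 5 from row 1; 5 bumps 7 from row 2; 7 starts row 3. P = [[2, 3, 6], [5], [7]].
Insert 1: 1 bumps 2 from row 1; 2 bumps 5 from row 2; 5 bumps 7 from row 3; 7 starts row 4. P = [[1, 3, 6], [2], [5], [7]].
Insert 4: 4 bumps 6 from row 1; 6 appends to row 2. P = [[1, 3, 4], [2, 6], [5], [7]].

So P = [[1, 3, 4], [2, 6], [5], [7]], Q = [[1, 3, 4], [2, 7], [5], [6]].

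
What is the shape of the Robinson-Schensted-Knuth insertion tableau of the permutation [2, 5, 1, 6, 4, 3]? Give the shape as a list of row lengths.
Row-insert each entry into an empty tableau.

After inserting 2: P = [[2]].
After inserting 5: P = [[2, 5]].
After inserting 1: P = [[1, 5], [2]].
After inserting 6: P = [[1, 5, 6], [2]].
After inserting 4: P = [[1, 4, 6], [2, 5]].
After inserting 3: P = [[1, 3, 6], [2, 4], [5]].

The final insertion tableau P = [[1, 3, 6], [2, 4], [5]] has shape [3, 2, 1].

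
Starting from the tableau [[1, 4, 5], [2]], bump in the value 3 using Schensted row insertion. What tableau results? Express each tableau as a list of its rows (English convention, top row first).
[[1, 3, 5], [2, 4]]

In row 1, 3 replaces 4 (the leftmost entry greater than 3); 4 is bumped to row 2. 4 is appended to row 2. The new tableau is [[1, 3, 5], [2, 4]].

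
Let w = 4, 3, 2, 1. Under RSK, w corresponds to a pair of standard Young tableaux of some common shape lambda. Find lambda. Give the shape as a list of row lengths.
[1, 1, 1, 1]

Row-insert each entry into an empty tableau.

After inserting 4: P = [[4]].
After inserting 3: P = [[3], [4]].
After inserting 2: P = [[2], [3], [4]].
After inserting 1: P = [[1], [2], [3], [4]].

The final insertion tableau P = [[1], [2], [3], [4]] has shape [1, 1, 1, 1].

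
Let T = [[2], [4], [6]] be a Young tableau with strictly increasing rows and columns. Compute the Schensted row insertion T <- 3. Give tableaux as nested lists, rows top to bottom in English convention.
3 is larger than every entry of row 1, so it is appended to row 1. The new tableau is [[2, 3], [4], [6]].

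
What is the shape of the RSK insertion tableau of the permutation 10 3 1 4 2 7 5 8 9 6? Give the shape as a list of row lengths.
Row-insert each entry into an empty tableau.

After inserting 10: P = [[10]].
After inserting 3: P = [[3], [10]].
After inserting 1: P = [[1], [3], [10]].
After inserting 4: P = [[1, 4], [3], [10]].
After inserting 2: P = [[1, 2], [3, 4], [10]].
After inserting 7: P = [[1, 2, 7], [3, 4], [10]].
After inserting 5: P = [[1, 2, 5], [3, 4, 7], [10]].
After inserting 8: P = [[1, 2, 5, 8], [3, 4, 7], [10]].
After inserting 9: P = [[1, 2, 5, 8, 9], [3, 4, 7], [10]].
After inserting 6: P = [[1, 2, 5, 6, 9], [3, 4, 7, 8], [10]].

The final insertion tableau P = [[1, 2, 5, 6, 9], [3, 4, 7, 8], [10]] has shape [5, 4, 1].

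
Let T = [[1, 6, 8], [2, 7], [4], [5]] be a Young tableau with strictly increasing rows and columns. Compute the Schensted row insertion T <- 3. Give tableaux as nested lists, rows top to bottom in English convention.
[[1, 3, 8], [2, 6], [4, 7], [5]]

In row 1, 3 replaces 6 (the leftmost entry greater than 3); 6 is bumped to row 2. In row 2, 6 replaces 7 (the leftmost entry greater than 6); 7 is bumped to row 3. 7 is appended to row 3. The new tableau is [[1, 3, 8], [2, 6], [4, 7], [5]].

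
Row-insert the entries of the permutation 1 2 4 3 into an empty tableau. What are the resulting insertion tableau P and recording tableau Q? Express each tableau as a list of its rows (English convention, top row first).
P = [[1, 2, 3], [4]], Q = [[1, 2, 3], [4]]

Insert each entry of the permutation into P by Schensted row insertion, recording in Q the position of each new cell.

After inserting 1: P = [[1]].
After inserting 2: P = [[1, 2]].
After inserting 4: P = [[1, 2, 4]].
After inserting 3: P = [[1, 2, 3], [4]].

So P = [[1, 2, 3], [4]], Q = [[1, 2, 3], [4]].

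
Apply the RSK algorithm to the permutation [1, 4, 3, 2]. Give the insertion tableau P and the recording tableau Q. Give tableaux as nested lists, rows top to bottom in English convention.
P = [[1, 2], [3], [4]], Q = [[1, 2], [3], [4]]

Insert each entry of the permutation into P by Schensted row insertion, recording in Q the position of each new cell.

Insert 1: appended to row 1. P = [[1]].
Insert 4: appended to row 1. P = [[1, 4]].
Insert 3: 3 bumps 4 from row 1; 4 starts row 2. P = [[1, 3], [4]].
Insert 2: 2 bumps 3 from row 1; 3 bumps 4 from row 2; 4 starts row 3. P = [[1, 2], [3], [4]].

So P = [[1, 2], [3], [4]], Q = [[1, 2], [3], [4]].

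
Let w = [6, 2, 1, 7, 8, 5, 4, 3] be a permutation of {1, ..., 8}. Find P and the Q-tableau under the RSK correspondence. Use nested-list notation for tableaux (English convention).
Insert each entry of the permutation into P by Schensted row insertion, recording in Q the position of each new cell.

Insert 6: appended to row 1. P = [[6]], Q = [[1]].
Insert 2: 2 bumps 6 from row 1; 6 starts row 2. P = [[2], [6]], Q = [[1], [2]].
Insert 1: 1 bumps 2 from row 1; 2 bumps 6 from row 2; 6 starts row 3. P = [[1], [2], [6]], Q = [[1], [2], [3]].
Insert 7: appended to row 1. P = [[1, 7], [2], [6]], Q = [[1, 4], [2], [3]].
Insert 8: appended to row 1. P = [[1, 7, 8], [2], [6]], Q = [[1, 4, 5], [2], [3]].
Insert 5: 5 bumps 7 from row 1; 7 appends to row 2. P = [[1, 5, 8], [2, 7], [6]], Q = [[1, 4, 5], [2, 6], [3]].
Insert 4: 4 bumps 5 from row 1; 5 bumps 7 from row 2; 7 appends to row 3. P = [[1, 4, 8], [2, 5], [6, 7]], Q = [[1, 4, 5], [2, 6], [3, 7]].
Insert 3: 3 bumps 4 from row 1; 4 bumps 5 from row 2; 5 bumps 6 from row 3; 6 starts row 4. P = [[1, 3, 8], [2, 4], [5, 7], [6]], Q = [[1, 4, 5], [2, 6], [3, 7], [8]].

So P = [[1, 3, 8], [2, 4], [5, 7], [6]], Q = [[1, 4, 5], [2, 6], [3, 7], [8]].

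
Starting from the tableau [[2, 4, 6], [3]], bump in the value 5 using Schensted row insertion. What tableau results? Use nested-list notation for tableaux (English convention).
In row 1, 5 replaces 6 (the leftmost entry greater than 5); 6 is bumped to row 2. 6 is appended to row 2. The new tableau is [[2, 4, 5], [3, 6]].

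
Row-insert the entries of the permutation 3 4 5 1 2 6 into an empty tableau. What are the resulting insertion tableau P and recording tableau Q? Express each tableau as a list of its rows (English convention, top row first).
Insert each entry of the permutation into P by Schensted row insertion, recording in Q the position of each new cell.

Insert 3: appended to row 1. P = [[3]].
Insert 4: appended to row 1. P = [[3, 4]].
Insert 5: appended to row 1. P = [[3, 4, 5]].
Insert 1: 1 bumps 3 from row 1; 3 starts row 2. P = [[1, 4, 5], [3]].
Insert 2: 2 bumps 4 from row 1; 4 appends to row 2. P = [[1, 2, 5], [3, 4]].
Insert 6: appended to row 1. P = [[1, 2, 5, 6], [3, 4]].

So P = [[1, 2, 5, 6], [3, 4]], Q = [[1, 2, 3, 6], [4, 5]].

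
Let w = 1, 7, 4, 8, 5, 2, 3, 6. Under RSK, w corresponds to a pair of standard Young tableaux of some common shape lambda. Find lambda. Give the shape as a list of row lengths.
Row-insert each entry into an empty tableau.

After inserting 1: P = [[1]].
After inserting 7: P = [[1, 7]].
After inserting 4: P = [[1, 4], [7]].
After inserting 8: P = [[1, 4, 8], [7]].
After inserting 5: P = [[1, 4, 5], [7, 8]].
After inserting 2: P = [[1, 2, 5], [4, 8], [7]].
After inserting 3: P = [[1, 2, 3], [4, 5], [7, 8]].
After inserting 6: P = [[1, 2, 3, 6], [4, 5], [7, 8]].

The final insertion tableau P = [[1, 2, 3, 6], [4, 5], [7, 8]] has shape [4, 2, 2].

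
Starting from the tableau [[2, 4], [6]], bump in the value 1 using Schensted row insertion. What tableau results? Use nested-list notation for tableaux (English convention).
In row 1, 1 replaces 2 (the leftmost entry greater than 1); 2 is bumped to row 2. In row 2, 2 replaces 6 (the leftmost entry greater than 2); 6 is bumped to row 3. 6 starts a new row 3. The new tableau is [[1, 4], [2], [6]].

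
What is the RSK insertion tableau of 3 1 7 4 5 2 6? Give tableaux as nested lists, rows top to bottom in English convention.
Insert 3: appended to row 1. P = [[3]].
Insert 1: 1 bumps 3 from row 1; 3 starts row 2. P = [[1], [3]].
Insert 7: appended to row 1. P = [[1, 7], [3]].
Insert 4: 4 bumps 7 from row 1; 7 appends to row 2. P = [[1, 4], [3, 7]].
Insert 5: appended to row 1. P = [[1, 4, 5], [3, 7]].
Insert 2: 2 bumps 4 from row 1; 4 bumps 7 from row 2; 7 starts row 3. P = [[1, 2, 5], [3, 4], [7]].
Insert 6: appended to row 1. P = [[1, 2, 5, 6], [3, 4], [7]].

So P = [[1, 2, 5, 6], [3, 4], [7]].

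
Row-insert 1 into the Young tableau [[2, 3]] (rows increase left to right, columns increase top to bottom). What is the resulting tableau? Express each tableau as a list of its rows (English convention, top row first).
In row 1, 1 replaces 2 (the leftmost entry greater than 1); 2 is bumped to row 2. 2 starts a new row 2. The new tableau is [[1, 3], [2]].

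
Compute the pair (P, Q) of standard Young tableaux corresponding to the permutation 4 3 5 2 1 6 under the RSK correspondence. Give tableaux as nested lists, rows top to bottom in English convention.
Insert each entry of the permutation into P by Schensted row insertion, recording in Q the position of each new cell.

After inserting 4: P = [[4]].
After inserting 3: P = [[3], [4]].
After inserting 5: P = [[3, 5], [4]].
After inserting 2: P = [[2, 5], [3], [4]].
After inserting 1: P = [[1, 5], [2], [3], [4]].
After inserting 6: P = [[1, 5, 6], [2], [3], [4]].

So P = [[1, 5, 6], [2], [3], [4]], Q = [[1, 3, 6], [2], [4], [5]].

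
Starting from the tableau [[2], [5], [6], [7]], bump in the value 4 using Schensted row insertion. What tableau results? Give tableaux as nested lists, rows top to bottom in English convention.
4 is larger than every entry of row 1, so it is appended to row 1. The new tableau is [[2, 4], [5], [6], [7]].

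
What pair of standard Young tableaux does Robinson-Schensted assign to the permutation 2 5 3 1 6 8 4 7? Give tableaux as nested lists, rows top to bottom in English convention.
Insert each entry of the permutation into P by Schensted row insertion, recording in Q the position of each new cell.

Insert 2: appended to row 1. P = [[2]].
Insert 5: appended to row 1. P = [[2, 5]].
Insert 3: 3 bumps 5 from row 1; 5 starts row 2. P = [[2, 3], [5]].
Insert 1: 1 bumps 2 from row 1; 2 bumps 5 from row 2; 5 starts row 3. P = [[1, 3], [2], [5]].
Insert 6: appended to row 1. P = [[1, 3, 6], [2], [5]].
Insert 8: appended to row 1. P = [[1, 3, 6, 8], [2], [5]].
Insert 4: 4 bumps 6 from row 1; 6 appends to row 2. P = [[1, 3, 4, 8], [2, 6], [5]].
Insert 7: 7 bumps 8 from row 1; 8 appends to row 2. P = [[1, 3, 4, 7], [2, 6, 8], [5]].

So P = [[1, 3, 4, 7], [2, 6, 8], [5]], Q = [[1, 2, 5, 6], [3, 7, 8], [4]].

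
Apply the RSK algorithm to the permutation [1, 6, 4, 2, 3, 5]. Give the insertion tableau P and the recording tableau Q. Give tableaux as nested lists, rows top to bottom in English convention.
P = [[1, 2, 3, 5], [4], [6]], Q = [[1, 2, 5, 6], [3], [4]]

Insert each entry of the permutation into P by Schensted row insertion, recording in Q the position of each new cell.

Insert 1: appended to row 1. P = [[1]].
Insert 6: appended to row 1. P = [[1, 6]].
Insert 4: 4 bumps 6 from row 1; 6 starts row 2. P = [[1, 4], [6]].
Insert 2: 2 bumps 4 from row 1; 4 bumps 6 from row 2; 6 starts row 3. P = [[1, 2], [4], [6]].
Insert 3: appended to row 1. P = [[1, 2, 3], [4], [6]].
Insert 5: appended to row 1. P = [[1, 2, 3, 5], [4], [6]].

So P = [[1, 2, 3, 5], [4], [6]], Q = [[1, 2, 5, 6], [3], [4]].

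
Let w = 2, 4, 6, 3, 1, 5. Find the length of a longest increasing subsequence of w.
3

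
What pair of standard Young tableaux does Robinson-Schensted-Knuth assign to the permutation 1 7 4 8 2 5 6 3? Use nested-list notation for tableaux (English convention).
Insert each entry of the permutation into P by Schensted row insertion, recording in Q the position of each new cell.

After inserting 1: P = [[1]].
After inserting 7: P = [[1, 7]].
After inserting 4: P = [[1, 4], [7]].
After inserting 8: P = [[1, 4, 8], [7]].
After inserting 2: P = [[1, 2, 8], [4], [7]].
After inserting 5: P = [[1, 2, 5], [4, 8], [7]].
After inserting 6: P = [[1, 2, 5, 6], [4, 8], [7]].
After inserting 3: P = [[1, 2, 3, 6], [4, 5], [7, 8]].

So P = [[1, 2, 3, 6], [4, 5], [7, 8]], Q = [[1, 2, 4, 7], [3, 6], [5, 8]].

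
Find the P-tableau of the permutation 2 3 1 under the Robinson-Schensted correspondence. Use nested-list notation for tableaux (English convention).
P = [[1, 3], [2]]

Insert 2: appended to row 1. P = [[2]].
Insert 3: appended to row 1. P = [[2, 3]].
Insert 1: 1 bumps 2 from row 1; 2 starts row 2. P = [[1, 3], [2]].

So P = [[1, 3], [2]].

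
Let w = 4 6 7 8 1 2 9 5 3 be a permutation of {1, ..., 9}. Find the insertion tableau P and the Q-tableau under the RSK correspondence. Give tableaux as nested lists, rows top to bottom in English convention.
P = [[1, 2, 3, 8, 9], [4, 5, 7], [6]], Q = [[1, 2, 3, 4, 7], [5, 6, 8], [9]]

Insert each entry of the permutation into P by Schensted row insertion, recording in Q the position of each new cell.

Insert 4: appended to row 1. P = [[4]].
Insert 6: appended to row 1. P = [[4, 6]].
Insert 7: appended to row 1. P = [[4, 6, 7]].
Insert 8: appended to row 1. P = [[4, 6, 7, 8]].
Insert 1: 1 bumps 4 from row 1; 4 starts row 2. P = [[1, 6, 7, 8], [4]].
Insert 2: 2 bumps 6 from row 1; 6 appends to row 2. P = [[1, 2, 7, 8], [4, 6]].
Insert 9: appended to row 1. P = [[1, 2, 7, 8, 9], [4, 6]].
Insert 5: 5 bumps 7 from row 1; 7 appends to row 2. P = [[1, 2, 5, 8, 9], [4, 6, 7]].
Insert 3: 3 bumps 5 from row 1; 5 bumps 6 from row 2; 6 starts row 3. P = [[1, 2, 3, 8, 9], [4, 5, 7], [6]].

So P = [[1, 2, 3, 8, 9], [4, 5, 7], [6]], Q = [[1, 2, 3, 4, 7], [5, 6, 8], [9]].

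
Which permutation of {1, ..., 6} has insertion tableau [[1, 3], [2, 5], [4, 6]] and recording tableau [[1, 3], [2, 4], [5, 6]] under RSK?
4 2 6 5 1 3

Reverse the RSK construction: for i from n down to 1, find the cell of Q containing i, remove the entry at that cell from P, and reverse-bump it up through P; the value ejected from row 1 is w(i).

Step i=6: Q has 6 at row 3, column 2; remove 6 from row 3 of P and reverse-bump: 6 enters row 2 and ejects 5; 5 enters row 1 and ejects 3. So w(6) = 3. P is now [[1, 5], [2, 6], [4]].
Step i=5: Q has 5 at row 3, column 1; remove 4 from row 3 of P and reverse-bump: 4 enters row 2 and ejects 2; 2 enters row 1 and ejects 1. So w(5) = 1. P is now [[2, 5], [4, 6]].
Step i=4: Q has 4 at row 2, column 2; remove 6 from row 2 of P and reverse-bump: 6 enters row 1 and ejects 5. So w(4) = 5. P is now [[2, 6], [4]].
Step i=3: Q has 3 at row 1, column 2; remove that cell from P, ejecting 6. So w(3) = 6. P is now [[2], [4]].
Step i=2: Q has 2 at row 2, column 1; remove 4 from row 2 of P and reverse-bump: 4 enters row 1 and ejects 2. So w(2) = 2. P is now [[4]].
Step i=1: Q has 1 at row 1, column 1; remove that cell from P, ejecting 4. So w(1) = 4. P is now [].

So w = 4 2 6 5 1 3.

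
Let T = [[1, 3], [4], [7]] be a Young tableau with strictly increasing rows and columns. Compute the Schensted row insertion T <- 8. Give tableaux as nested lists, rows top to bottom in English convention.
[[1, 3, 8], [4], [7]]

8 is larger than every entry of row 1, so it is appended to row 1. The new tableau is [[1, 3, 8], [4], [7]].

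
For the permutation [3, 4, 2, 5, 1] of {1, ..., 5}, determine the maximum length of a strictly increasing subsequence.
3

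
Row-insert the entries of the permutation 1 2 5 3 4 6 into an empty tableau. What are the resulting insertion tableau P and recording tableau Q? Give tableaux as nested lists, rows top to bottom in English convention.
P = [[1, 2, 3, 4, 6], [5]], Q = [[1, 2, 3, 5, 6], [4]]

Insert each entry of the permutation into P by Schensted row insertion, recording in Q the position of each new cell.

Insert 1: appended to row 1. P = [[1]].
Insert 2: appended to row 1. P = [[1, 2]].
Insert 5: appended to row 1. P = [[1, 2, 5]].
Insert 3: 3 bumps 5 from row 1; 5 starts row 2. P = [[1, 2, 3], [5]].
Insert 4: appended to row 1. P = [[1, 2, 3, 4], [5]].
Insert 6: appended to row 1. P = [[1, 2, 3, 4, 6], [5]].

So P = [[1, 2, 3, 4, 6], [5]], Q = [[1, 2, 3, 5, 6], [4]].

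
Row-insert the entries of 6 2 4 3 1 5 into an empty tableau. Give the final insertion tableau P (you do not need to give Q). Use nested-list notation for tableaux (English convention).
P = [[1, 3, 5], [2], [4], [6]]

Insert 6: appended to row 1. P = [[6]].
Insert 2: 2 bumps 6 from row 1; 6 starts row 2. P = [[2], [6]].
Insert 4: appended to row 1. P = [[2, 4], [6]].
Insert 3: 3 bumps 4 from row 1; 4 bumps 6 from row 2; 6 starts row 3. P = [[2, 3], [4], [6]].
Insert 1: 1 bumps 2 from row 1; 2 bumps 4 from row 2; 4 bumps 6 from row 3; 6 starts row 4. P = [[1, 3], [2], [4], [6]].
Insert 5: appended to row 1. P = [[1, 3, 5], [2], [4], [6]].

So P = [[1, 3, 5], [2], [4], [6]].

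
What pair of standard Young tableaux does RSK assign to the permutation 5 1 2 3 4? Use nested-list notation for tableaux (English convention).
Insert each entry of the permutation into P by Schensted row insertion, recording in Q the position of each new cell.

Insert 5: appended to row 1. P = [[5]], Q = [[1]].
Insert 1: 1 bumps 5 from row 1; 5 starts row 2. P = [[1], [5]], Q = [[1], [2]].
Insert 2: appended to row 1. P = [[1, 2], [5]], Q = [[1, 3], [2]].
Insert 3: appended to row 1. P = [[1, 2, 3], [5]], Q = [[1, 3, 4], [2]].
Insert 4: appended to row 1. P = [[1, 2, 3, 4], [5]], Q = [[1, 3, 4, 5], [2]].

So P = [[1, 2, 3, 4], [5]], Q = [[1, 3, 4, 5], [2]].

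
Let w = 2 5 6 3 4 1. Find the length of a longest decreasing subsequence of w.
3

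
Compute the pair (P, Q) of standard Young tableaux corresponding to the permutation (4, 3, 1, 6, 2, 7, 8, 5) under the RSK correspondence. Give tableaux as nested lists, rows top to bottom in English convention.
P = [[1, 2, 5, 8], [3, 6, 7], [4]], Q = [[1, 4, 6, 7], [2, 5, 8], [3]]

Insert each entry of the permutation into P by Schensted row insertion, recording in Q the position of each new cell.

After inserting 4: P = [[4]].
After inserting 3: P = [[3], [4]].
After inserting 1: P = [[1], [3], [4]].
After inserting 6: P = [[1, 6], [3], [4]].
After inserting 2: P = [[1, 2], [3, 6], [4]].
After inserting 7: P = [[1, 2, 7], [3, 6], [4]].
After inserting 8: P = [[1, 2, 7, 8], [3, 6], [4]].
After inserting 5: P = [[1, 2, 5, 8], [3, 6, 7], [4]].

So P = [[1, 2, 5, 8], [3, 6, 7], [4]], Q = [[1, 4, 6, 7], [2, 5, 8], [3]].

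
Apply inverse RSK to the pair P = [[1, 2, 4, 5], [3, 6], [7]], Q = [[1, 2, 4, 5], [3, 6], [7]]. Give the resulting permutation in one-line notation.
1 3 2 4 7 6 5

Reverse RSK: for i = n, n-1, ..., 1, locate i in Q, remove the corresponding corner cell from P, and reverse-bump its entry up through P; the value ejected from row 1 is w(i).

So w = 1 3 2 4 7 6 5.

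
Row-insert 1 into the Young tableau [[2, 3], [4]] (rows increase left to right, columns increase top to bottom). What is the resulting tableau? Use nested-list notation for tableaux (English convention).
In row 1, 1 replaces 2 (the leftmost entry greater than 1); 2 is bumped to row 2. In row 2, 2 replaces 4 (the leftmost entry greater than 2); 4 is bumped to row 3. 4 starts a new row 3. The new tableau is [[1, 3], [2], [4]].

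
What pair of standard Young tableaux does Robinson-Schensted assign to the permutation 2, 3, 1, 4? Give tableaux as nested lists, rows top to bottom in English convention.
Insert each entry of the permutation into P by Schensted row insertion, recording in Q the position of each new cell.

Insert 2: appended to row 1. P = [[2]].
Insert 3: appended to row 1. P = [[2, 3]].
Insert 1: 1 bumps 2 from row 1; 2 starts row 2. P = [[1, 3], [2]].
Insert 4: appended to row 1. P = [[1, 3, 4], [2]].

So P = [[1, 3, 4], [2]], Q = [[1, 2, 4], [3]].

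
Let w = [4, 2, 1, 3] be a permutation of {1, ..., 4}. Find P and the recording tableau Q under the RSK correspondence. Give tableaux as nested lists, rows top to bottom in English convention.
P = [[1, 3], [2], [4]], Q = [[1, 4], [2], [3]]

Insert each entry of the permutation into P by Schensted row insertion, recording in Q the position of each new cell.

Insert 4: appended to row 1. P = [[4]].
Insert 2: 2 bumps 4 from row 1; 4 starts row 2. P = [[2], [4]].
Insert 1: 1 bumps 2 from row 1; 2 bumps 4 from row 2; 4 starts row 3. P = [[1], [2], [4]].
Insert 3: appended to row 1. P = [[1, 3], [2], [4]].

So P = [[1, 3], [2], [4]], Q = [[1, 4], [2], [3]].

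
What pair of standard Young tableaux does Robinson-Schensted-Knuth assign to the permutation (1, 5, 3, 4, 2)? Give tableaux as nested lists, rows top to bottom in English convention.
P = [[1, 2, 4], [3], [5]], Q = [[1, 2, 4], [3], [5]]

Insert each entry of the permutation into P by Schensted row insertion, recording in Q the position of each new cell.

Insert 1: appended to row 1. P = [[1]].
Insert 5: appended to row 1. P = [[1, 5]].
Insert 3: 3 bumps 5 from row 1; 5 starts row 2. P = [[1, 3], [5]].
Insert 4: appended to row 1. P = [[1, 3, 4], [5]].
Insert 2: 2 bumps 3 from row 1; 3 bumps 5 from row 2; 5 starts row 3. P = [[1, 2, 4], [3], [5]].

So P = [[1, 2, 4], [3], [5]], Q = [[1, 2, 4], [3], [5]].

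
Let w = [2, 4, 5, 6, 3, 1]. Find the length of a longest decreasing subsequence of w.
3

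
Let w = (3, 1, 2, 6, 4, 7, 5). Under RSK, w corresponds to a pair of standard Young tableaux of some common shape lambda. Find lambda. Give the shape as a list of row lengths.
[4, 3]

RSK row insertion gives P = [[1, 2, 4, 5], [3, 6, 7]], which has shape [4, 3].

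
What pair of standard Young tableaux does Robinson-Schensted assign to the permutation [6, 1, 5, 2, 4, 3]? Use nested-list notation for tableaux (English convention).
Insert each entry of the permutation into P by Schensted row insertion, recording in Q the position of each new cell.

After inserting 6: P = [[6]].
After inserting 1: P = [[1], [6]].
After inserting 5: P = [[1, 5], [6]].
After inserting 2: P = [[1, 2], [5], [6]].
After inserting 4: P = [[1, 2, 4], [5], [6]].
After inserting 3: P = [[1, 2, 3], [4], [5], [6]].

So P = [[1, 2, 3], [4], [5], [6]], Q = [[1, 3, 5], [2], [4], [6]].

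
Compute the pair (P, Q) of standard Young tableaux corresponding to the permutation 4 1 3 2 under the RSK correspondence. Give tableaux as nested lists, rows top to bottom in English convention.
Insert each entry of the permutation into P by Schensted row insertion, recording in Q the position of each new cell.

Insert 4: appended to row 1. P = [[4]].
Insert 1: 1 bumps 4 from row 1; 4 starts row 2. P = [[1], [4]].
Insert 3: appended to row 1. P = [[1, 3], [4]].
Insert 2: 2 bumps 3 from row 1; 3 bumps 4 from row 2; 4 starts row 3. P = [[1, 2], [3], [4]].

So P = [[1, 2], [3], [4]], Q = [[1, 3], [2], [4]].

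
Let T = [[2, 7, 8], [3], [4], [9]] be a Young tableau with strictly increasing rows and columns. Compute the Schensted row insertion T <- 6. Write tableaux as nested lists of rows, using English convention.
[[2, 6, 8], [3, 7], [4], [9]]

In row 1, 6 replaces 7 (the leftmost entry greater than 6); 7 is bumped to row 2. 7 is appended to row 2. The new tableau is [[2, 6, 8], [3, 7], [4], [9]].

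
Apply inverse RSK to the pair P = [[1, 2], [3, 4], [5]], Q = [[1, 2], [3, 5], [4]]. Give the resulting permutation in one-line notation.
3 5 4 1 2

Reverse the RSK construction: for i from n down to 1, find the cell of Q containing i, remove the entry at that cell from P, and reverse-bump it up through P; the value ejected from row 1 is w(i).

Step i=5: Q has 5 at row 2, column 2; remove 4 from row 2 of P and reverse-bump: 4 enters row 1 and ejects 2. So w(5) = 2. P is now [[1, 4], [3], [5]].
Step i=4: Q has 4 at row 3, column 1; remove 5 from row 3 of P and reverse-bump: 5 enters row 2 and ejects 3; 3 enters row 1 and ejects 1. So w(4) = 1. P is now [[3, 4], [5]].
Step i=3: Q has 3 at row 2, column 1; remove 5 from row 2 of P and reverse-bump: 5 enters row 1 and ejects 4. So w(3) = 4. P is now [[3, 5]].
Step i=2: Q has 2 at row 1, column 2; remove that cell from P, ejecting 5. So w(2) = 5. P is now [[3]].
Step i=1: Q has 1 at row 1, column 1; remove that cell from P, ejecting 3. So w(1) = 3. P is now [].

So w = 3 5 4 1 2.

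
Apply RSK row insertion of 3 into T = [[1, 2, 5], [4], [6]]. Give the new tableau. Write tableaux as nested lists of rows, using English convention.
[[1, 2, 3], [4, 5], [6]]

In row 1, 3 replaces 5 (the leftmost entry greater than 3); 5 is bumped to row 2. 5 is appended to row 2. The new tableau is [[1, 2, 3], [4, 5], [6]].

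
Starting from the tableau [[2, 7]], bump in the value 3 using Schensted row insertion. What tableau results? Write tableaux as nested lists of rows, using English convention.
In row 1, 3 replaces 7 (the leftmost entry greater than 3); 7 is bumped to row 2. 7 starts a new row 2. The new tableau is [[2, 3], [7]].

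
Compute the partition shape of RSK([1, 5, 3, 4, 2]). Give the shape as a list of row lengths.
[3, 1, 1]

Row-insert each entry into an empty tableau.

After inserting 1: P = [[1]].
After inserting 5: P = [[1, 5]].
After inserting 3: P = [[1, 3], [5]].
After inserting 4: P = [[1, 3, 4], [5]].
After inserting 2: P = [[1, 2, 4], [3], [5]].

The final insertion tableau P = [[1, 2, 4], [3], [5]] has shape [3, 1, 1].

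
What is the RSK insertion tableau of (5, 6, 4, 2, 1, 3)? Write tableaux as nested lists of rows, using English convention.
Insert 5: appended to row 1. P = [[5]].
Insert 6: appended to row 1. P = [[5, 6]].
Insert 4: 4 bumps 5 from row 1; 5 starts row 2. P = [[4, 6], [5]].
Insert 2: 2 bumps 4 from row 1; 4 bumps 5 from row 2; 5 starts row 3. P = [[2, 6], [4], [5]].
Insert 1: 1 bumps 2 from row 1; 2 bumps 4 from row 2; 4 bumps 5 from row 3; 5 starts row 4. P = [[1, 6], [2], [4], [5]].
Insert 3: 3 bumps 6 from row 1; 6 appends to row 2. P = [[1, 3], [2, 6], [4], [5]].

So P = [[1, 3], [2, 6], [4], [5]].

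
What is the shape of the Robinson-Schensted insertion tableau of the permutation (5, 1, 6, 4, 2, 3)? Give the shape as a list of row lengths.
Row-insert each entry into an empty tableau.

After inserting 5: P = [[5]].
After inserting 1: P = [[1], [5]].
After inserting 6: P = [[1, 6], [5]].
After inserting 4: P = [[1, 4], [5, 6]].
After inserting 2: P = [[1, 2], [4, 6], [5]].
After inserting 3: P = [[1, 2, 3], [4, 6], [5]].

The final insertion tableau P = [[1, 2, 3], [4, 6], [5]] has shape [3, 2, 1].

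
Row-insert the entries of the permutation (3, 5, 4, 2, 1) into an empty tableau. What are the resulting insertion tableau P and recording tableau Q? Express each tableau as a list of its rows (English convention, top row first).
P = [[1, 4], [2], [3], [5]], Q = [[1, 2], [3], [4], [5]]

Insert each entry of the permutation into P by Schensted row insertion, recording in Q the position of each new cell.

Insert 3: appended to row 1. P = [[3]].
Insert 5: appended to row 1. P = [[3, 5]].
Insert 4: 4 bumps 5 from row 1; 5 starts row 2. P = [[3, 4], [5]].
Insert 2: 2 bumps 3 from row 1; 3 bumps 5 from row 2; 5 starts row 3. P = [[2, 4], [3], [5]].
Insert 1: 1 bumps 2 from row 1; 2 bumps 3 from row 2; 3 bumps 5 from row 3; 5 starts row 4. P = [[1, 4], [2], [3], [5]].

So P = [[1, 4], [2], [3], [5]], Q = [[1, 2], [3], [4], [5]].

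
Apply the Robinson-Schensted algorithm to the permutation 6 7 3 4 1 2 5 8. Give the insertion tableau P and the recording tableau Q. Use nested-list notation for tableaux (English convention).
P = [[1, 2, 5, 8], [3, 4], [6, 7]], Q = [[1, 2, 7, 8], [3, 4], [5, 6]]

Insert each entry of the permutation into P by Schensted row insertion, recording in Q the position of each new cell.

Insert 6: appended to row 1. P = [[6]], Q = [[1]].
Insert 7: appended to row 1. P = [[6, 7]], Q = [[1, 2]].
Insert 3: 3 bumps 6 from row 1; 6 starts row 2. P = [[3, 7], [6]], Q = [[1, 2], [3]].
Insert 4: 4 bumps 7 from row 1; 7 appends to row 2. P = [[3, 4], [6, 7]], Q = [[1, 2], [3, 4]].
Insert 1: 1 bumps 3 from row 1; 3 bumps 6 from row 2; 6 starts row 3. P = [[1, 4], [3, 7], [6]], Q = [[1, 2], [3, 4], [5]].
Insert 2: 2 bumps 4 from row 1; 4 bumps 7 from row 2; 7 appends to row 3. P = [[1, 2], [3, 4], [6, 7]], Q = [[1, 2], [3, 4], [5, 6]].
Insert 5: appended to row 1. P = [[1, 2, 5], [3, 4], [6, 7]], Q = [[1, 2, 7], [3, 4], [5, 6]].
Insert 8: appended to row 1. P = [[1, 2, 5, 8], [3, 4], [6, 7]], Q = [[1, 2, 7, 8], [3, 4], [5, 6]].

So P = [[1, 2, 5, 8], [3, 4], [6, 7]], Q = [[1, 2, 7, 8], [3, 4], [5, 6]].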